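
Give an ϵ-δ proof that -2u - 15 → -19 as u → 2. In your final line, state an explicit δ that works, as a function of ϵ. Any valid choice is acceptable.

Fix ϵ > 0. We need δ > 0 so that 0 < |u − 2| < δ implies |(-2u - 15) + 19| < ϵ.
|(-2u - 15) + 19| = |-2u + 4| = 2|u − 2|.
Thus it suffices that |u − 2| < ϵ/2.
Choosing δ = ϵ/2 gives |(-2u - 15) + 19| = 2|u − 2| < ϵ whenever |u − 2| < δ.

δ = ϵ/2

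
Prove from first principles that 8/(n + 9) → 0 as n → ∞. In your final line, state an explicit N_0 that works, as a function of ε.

Let ε > 0. For n ≥ 1, |8/(n + 9) − 0| = 8/(n + 9) ≤ 8/n.
We need 8/n < ε, i.e. n > 8/ε.
Take N_0 = 8/ε. If n > N_0 then |8/(n + 9)| ≤ 8/n < ε.

N_0 = 8/ε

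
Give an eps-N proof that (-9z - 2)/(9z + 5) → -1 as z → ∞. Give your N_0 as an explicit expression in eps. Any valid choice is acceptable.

N_0 = (1/3)/eps

Let eps > 0. We seek N_0 > 0 such that z > N_0 implies |(-9z - 2)/(9z + 5) + 1| < eps.
(-9z - 2)/(9z + 5) + 1 = (9(-9z - 2) − (-9)(9z + 5)) / (9(9z + 5)) = 27/(9(9z + 5)).
For z > 0 we have 9z + 5 > 9z, so |(-9z - 2)/(9z + 5) + 1| = 27/(9(9z + 5)) < 27/(9·9z) = (1/3)/z.
Thus |(-9z - 2)/(9z + 5) + 1| < eps whenever z > (1/3)/eps.
Take N_0 = (1/3)/eps. If z > N_0 then |(-9z - 2)/(9z + 5) + 1| < (1/3)/z < eps.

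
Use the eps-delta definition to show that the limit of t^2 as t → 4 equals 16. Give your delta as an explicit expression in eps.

Let eps > 0 be given. We seek delta > 0 with 0 < |t − 4| < delta ⇒ |t^2 − 16| < eps.
Factor: t^2 − 16 = (t − 4)(t + 4), so |t^2 − 16| = |t − 4|·|t + 4|.
Restrict delta ≤ 1. Then |t − 4| < 1 gives |t| < 5, so by the triangle inequality |t + 4| ≤ 5 + 4 = 9.
Hence |t^2 − 16| ≤ 9|t − 4|, which is < eps once |t − 4| < eps/9.
Take delta = min(1, eps/9). If 0 < |t − 4| < delta then both bounds hold and |t^2 − 16| ≤ 9|t − 4| < 9·(eps/9) = eps.

delta = min(1, eps/9)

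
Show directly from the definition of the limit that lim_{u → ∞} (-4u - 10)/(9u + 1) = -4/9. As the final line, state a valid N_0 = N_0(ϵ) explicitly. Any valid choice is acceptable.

Let ϵ > 0. We seek N_0 > 0 such that u > N_0 implies |(-4u - 10)/(9u + 1) + 4/9| < ϵ.
(-4u - 10)/(9u + 1) + 4/9 = (9(-4u - 10) − (-4)(9u + 1)) / (9(9u + 1)) = -86/(9(9u + 1)).
For u > 0 we have 9u + 1 > 9u, so |(-4u - 10)/(9u + 1) + 4/9| = 86/(9(9u + 1)) < 86/(9·9u) = (86/81)/u.
Thus |(-4u - 10)/(9u + 1) + 4/9| < ϵ whenever u > (86/81)/ϵ.
Take N_0 = (86/81)/ϵ. If u > N_0 then |(-4u - 10)/(9u + 1) + 4/9| < (86/81)/u < ϵ.

N_0 = (86/81)/ϵ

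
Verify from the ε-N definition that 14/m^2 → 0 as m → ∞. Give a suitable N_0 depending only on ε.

N_0 = (14/ε)^{1/2}

Fix ε > 0. For m ≥ 1, |14/m^2 − 0| = 14/m^2.
14/m^2 < ε ⇔ m^2 > 14/ε ⇔ m > (14/ε)^{1/2}.
Take N_0 = (14/ε)^{1/2}. Then m > N_0 implies 14/m^2 < ε.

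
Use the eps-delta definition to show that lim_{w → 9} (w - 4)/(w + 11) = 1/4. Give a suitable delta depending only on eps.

Let eps > 0. We want delta > 0 with 0 < |w − 9| < delta ⇒ |(w - 4)/(w + 11) − (1/4)| < eps.
Combining over a common denominator, (w - 4)/(w + 11) − (1/4) = [(w - 4)·20 − 5·(w + 11)] / [20·(w + 11)] = 15(w − 9) / (20(w + 11)).
So |(w - 4)/(w + 11) − (1/4)| = 15|w − 9| / (20·|w + 11|).
Restrict delta ≤ 10. Then |w − 9| < 10 gives |w + 11| = |(w − 9) + 20| ≥ 20 − 10 = 10.
Hence |(w - 4)/(w + 11) − (1/4)| < 15|w − 9|/(20·10) = (3/40)|w − 9|, which is < eps once |w − 9| < (40/3)eps.
Take delta = min(10, (40/3)eps). Then 0 < |w − 9| < delta forces both bounds, so |(w - 4)/(w + 11) − (1/4)| < eps.

delta = min(10, (40/3)eps)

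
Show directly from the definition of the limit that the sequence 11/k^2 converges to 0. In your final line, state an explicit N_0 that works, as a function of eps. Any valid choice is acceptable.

N_0 = (11/eps)^{1/2}

Let eps > 0 be given. For k ≥ 1, |11/k^2 − 0| = 11/k^2.
11/k^2 < eps ⇔ k^2 > 11/eps ⇔ k > (11/eps)^{1/2}.
Take N_0 = (11/eps)^{1/2}. Then k > N_0 implies 11/k^2 < eps.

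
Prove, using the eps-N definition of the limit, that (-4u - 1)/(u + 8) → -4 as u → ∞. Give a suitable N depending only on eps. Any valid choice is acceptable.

Suppose eps > 0. We seek N > 0 such that u > N implies |(-4u - 1)/(u + 8) + 4| < eps.
(-4u - 1)/(u + 8) + 4 = ((-4u - 1) − (-4)(u + 8)) / ((u + 8)) = 31/((u + 8)).
For u > 0 we have u + 8 > u, so |(-4u - 1)/(u + 8) + 4| = 31/((u + 8)) < 31/(u) = 31/u.
Thus |(-4u - 1)/(u + 8) + 4| < eps whenever u > 31/eps.
Take N = 31/eps. If u > N then |(-4u - 1)/(u + 8) + 4| < 31/u < eps.

N = 31/eps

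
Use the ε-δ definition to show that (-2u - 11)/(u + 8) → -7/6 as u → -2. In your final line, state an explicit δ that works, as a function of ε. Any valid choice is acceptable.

δ = min(3, (18/5)ε)

Let ε > 0 be given. We want δ > 0 with 0 < |u + 2| < δ ⇒ |(-2u - 11)/(u + 8) + 7/6| < ε.
Combining over a common denominator, (-2u - 11)/(u + 8) + 7/6 = [(-2u - 11)·6 − (-7)·(u + 8)] / [6·(u + 8)] = -5(u + 2) / (6(u + 8)).
So |(-2u - 11)/(u + 8) + 7/6| = 5|u + 2| / (6·|u + 8|).
Require δ ≤ 3, so |u + 8| ≥ |6| − |u + 2| > 6 − 3 = 3.
Hence |(-2u - 11)/(u + 8) + 7/6| < 5|u + 2|/(6·3) = (5/18)|u + 2|, which is < ε once |u + 2| < (18/5)ε.
Take δ = min(3, (18/5)ε). Then 0 < |u + 2| < δ forces both bounds, so |(-2u - 11)/(u + 8) + 7/6| < ε.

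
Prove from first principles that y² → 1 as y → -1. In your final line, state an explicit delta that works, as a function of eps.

delta = min(1, eps/3)

Let eps > 0. We seek delta > 0 with 0 < |y + 1| < delta ⇒ |y² − 1| < eps.
Factor: y² − 1 = (y + 1)(y - 1), so |y² − 1| = |y + 1|·|y - 1|.
Restrict delta ≤ 1. Then |y + 1| < 1 gives |y| < 2, so by the triangle inequality |y - 1| ≤ 2 + 1 = 3.
Hence |y² − 1| ≤ 3|y + 1|, which is < eps once |y + 1| < eps/3.
Take delta = min(1, eps/3). If 0 < |y + 1| < delta then both bounds hold and |y² − 1| ≤ 3|y + 1| < 3·(eps/3) = eps.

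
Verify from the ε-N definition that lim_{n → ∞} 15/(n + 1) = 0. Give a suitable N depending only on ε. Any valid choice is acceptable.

N = 15/ε

Let ε > 0 be given. For n ≥ 1, |15/(n + 1) − 0| = 15/(n + 1) ≤ 15/n.
We need 15/n < ε, i.e. n > 15/ε.
Take N = 15/ε. If n > N then |15/(n + 1)| ≤ 15/n < ε.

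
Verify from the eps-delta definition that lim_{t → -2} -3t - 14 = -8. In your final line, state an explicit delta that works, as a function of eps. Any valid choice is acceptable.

Let eps > 0 be given. We need delta > 0 so that 0 < |t + 2| < delta implies |(-3t - 14) + 8| < eps.
|(-3t - 14) + 8| = |-3t - 6| = 3|t + 2|.
Thus it suffices that |t + 2| < eps/3.
Take delta = eps/3. If 0 < |t + 2| < delta then |(-3t - 14) + 8| = 3|t + 2| < 3·(eps/3) = eps.

delta = eps/3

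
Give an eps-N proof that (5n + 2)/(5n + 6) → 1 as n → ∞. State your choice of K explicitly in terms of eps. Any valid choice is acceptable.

Fix eps > 0. For n ≥ 1, |(5n + 2)/(5n + 6) − 1| = |-20|/(5(5n + 6)) = 20/(5(5n + 6)).
Since 5n + 6 ≥ 5n for n ≥ 1, this is ≤ 20/(5·5n) = (4/5)/n.
So |(5n + 2)/(5n + 6) − 1| < eps whenever n > (4/5)/eps.
Take K = (4/5)/eps. If n > K then |(5n + 2)/(5n + 6) − 1| ≤ (4/5)/n < eps.

K = (4/5)/eps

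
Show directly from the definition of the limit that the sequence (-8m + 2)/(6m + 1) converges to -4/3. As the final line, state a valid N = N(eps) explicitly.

N = (5/9)/eps

Let eps > 0 be given. For m ≥ 1, |(-8m + 2)/(6m + 1) + 4/3| = |20|/(6(6m + 1)) = 20/(6(6m + 1)).
Since 6m + 1 ≥ 6m for m ≥ 1, this is ≤ 20/(6·6m) = (5/9)/m.
So |(-8m + 2)/(6m + 1) + 4/3| < eps whenever m > (5/9)/eps.
Take N = (5/9)/eps. If m > N then |(-8m + 2)/(6m + 1) + 4/3| ≤ (5/9)/m < eps.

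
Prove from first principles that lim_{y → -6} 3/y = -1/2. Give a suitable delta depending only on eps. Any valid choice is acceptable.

delta = min(3, 6eps)

Suppose eps > 0. We seek delta > 0 such that 0 < |y + 6| < delta implies |3/y + 1/2| < eps.
|3/y + 1/2| = 3·|-6 − y|/(6·|y|) = 3|y + 6|/(6|y|).
Require delta ≤ 3 so that |y| > 6 − 3 = 3, hence 6|y| > 18.
Then |3/y + 1/2| < 3|y + 6|/18, which is < eps when |y + 6| < 6eps.
Take delta = min(3, 6eps). Then 0 < |y + 6| < delta gives both |y + 6| < 3 and |y + 6| < 6eps, so |3/y + 1/2| < eps.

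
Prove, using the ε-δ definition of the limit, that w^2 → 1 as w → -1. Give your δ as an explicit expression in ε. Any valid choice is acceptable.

δ = min(1, ε/3)

Let ε > 0. We seek δ > 0 with 0 < |w + 1| < δ ⇒ |w^2 − 1| < ε.
Factor: w^2 − 1 = (w + 1)(w - 1), so |w^2 − 1| = |w + 1|·|w - 1|.
Impose δ ≤ 1 so that |w| < 2; then |w - 1| ≤ 3.
Hence |w^2 − 1| ≤ 3|w + 1|, which is < ε once |w + 1| < ε/3.
Take δ = min(1, ε/3). If 0 < |w + 1| < δ then both bounds hold and |w^2 − 1| ≤ 3|w + 1| < 3·(ε/3) = ε.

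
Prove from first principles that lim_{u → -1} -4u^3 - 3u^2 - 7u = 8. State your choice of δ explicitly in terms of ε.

Suppose ε > 0. We want δ > 0 such that 0 < |u + 1| < δ implies |(-4u^3 - 3u^2 - 7u) − 8| < ε.
(-4u^3 - 3u^2 - 7u) − 8 = -4u^3 - 3u^2 - 7u - 8 = (u + 1)(-4u^2 + u - 8).
So |(-4u^3 - 3u^2 - 7u) − 8| = |u + 1|·|-4u^2 + u - 8|.
Assume first that |u + 1| < 1, so |u| < 2. Then |-4u^2 + u - 8| ≤ 4·2^2 + 2 + 8 = 26.
Hence |(-4u^3 - 3u^2 - 7u) − 8| ≤ 26|u + 1| < ε provided |u + 1| < ε/26.
Take δ = min(1, ε/26). Then 0 < |u + 1| < δ gives both |u + 1| < 1 and |u + 1| < ε/26, so |(-4u^3 - 3u^2 - 7u) − 8| < ε.

δ = min(1, ε/26)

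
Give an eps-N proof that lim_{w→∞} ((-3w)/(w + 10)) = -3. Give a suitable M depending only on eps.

Let eps > 0. We seek M > 0 such that w > M implies |(-3w)/(w + 10) + 3| < eps.
(-3w)/(w + 10) + 3 = ((-3w) − (-3)(w + 10)) / ((w + 10)) = 30/((w + 10)).
For w > 0 we have w + 10 > w, so |(-3w)/(w + 10) + 3| = 30/((w + 10)) < 30/(w) = 30/w.
Thus |(-3w)/(w + 10) + 3| < eps whenever w > 30/eps.
Take M = 30/eps. If w > M then |(-3w)/(w + 10) + 3| < 30/w < eps.

M = 30/eps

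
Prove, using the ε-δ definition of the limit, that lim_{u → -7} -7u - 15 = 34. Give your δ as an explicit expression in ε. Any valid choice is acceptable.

δ = ε/7

Fix ε > 0. We need δ > 0 so that 0 < |u + 7| < δ implies |(-7u - 15) − 34| < ε.
Since (-7u - 15) − 34 = -7(u + 7), we have |(-7u - 15) − 34| = 7|u + 7|.
Thus it suffices that |u + 7| < ε/7.
Choosing δ = ε/7 gives |(-7u - 15) − 34| = 7|u + 7| < ε whenever |u + 7| < δ.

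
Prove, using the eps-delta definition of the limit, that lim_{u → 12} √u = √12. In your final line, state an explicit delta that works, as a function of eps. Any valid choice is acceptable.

Fix eps > 0. We want delta > 0 such that 0 < |u − 12| < delta implies |√u − √12| < eps.
Rationalise: √u − √12 = (u − 12)/(√u + √12), so |√u − √12| = |u − 12|/(√u + √12).
Restrict delta ≤ 12 so that |u − 12| < 12 forces u > 0, and then √u + √12 > √12.
Hence |√u − √12| < |u − 12|/√12, which is < eps once |u − 12| < √12·eps.
Take delta = min(12, √12·eps). If 0 < |u − 12| < delta then u > 0 and |√u − √12| < |u − 12|/√12 < eps.

delta = min(12, √12·eps)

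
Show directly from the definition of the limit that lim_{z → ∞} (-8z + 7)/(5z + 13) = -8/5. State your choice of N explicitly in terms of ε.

N = (139/25)/ε

Let ε > 0. We seek N > 0 such that z > N implies |(-8z + 7)/(5z + 13) + 8/5| < ε.
(-8z + 7)/(5z + 13) + 8/5 = (5(-8z + 7) − (-8)(5z + 13)) / (5(5z + 13)) = 139/(5(5z + 13)).
For z > 0 we have 5z + 13 > 5z, so |(-8z + 7)/(5z + 13) + 8/5| = 139/(5(5z + 13)) < 139/(5·5z) = (139/25)/z.
Thus |(-8z + 7)/(5z + 13) + 8/5| < ε whenever z > (139/25)/ε.
Take N = (139/25)/ε. If z > N then |(-8z + 7)/(5z + 13) + 8/5| < (139/25)/z < ε.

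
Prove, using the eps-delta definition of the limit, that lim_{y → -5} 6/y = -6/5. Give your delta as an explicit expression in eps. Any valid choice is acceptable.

Suppose eps > 0. We seek delta > 0 such that 0 < |y + 5| < delta implies |6/y + 6/5| < eps.
|6/y + 6/5| = 6·|-5 − y|/(5·|y|) = 6|y + 5|/(5|y|).
Require delta ≤ 5/2 so that |y| > 5 − 5/2 = 5/2, hence 5|y| > 25/2.
Then |6/y + 6/5| < 6|y + 5|/(25/2), which is < eps when |y + 5| < (25/12)eps.
Take delta = min(5/2, (25/12)eps). Then 0 < |y + 5| < delta gives both |y + 5| < 5/2 and |y + 5| < (25/12)eps, so |6/y + 6/5| < eps.

delta = min(5/2, (25/12)eps)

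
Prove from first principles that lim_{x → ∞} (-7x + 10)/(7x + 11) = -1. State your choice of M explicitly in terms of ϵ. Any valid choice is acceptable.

M = 3/ϵ

Let ϵ > 0 be given. We seek M > 0 such that x > M implies |(-7x + 10)/(7x + 11) + 1| < ϵ.
(-7x + 10)/(7x + 11) + 1 = (7(-7x + 10) − (-7)(7x + 11)) / (7(7x + 11)) = 147/(7(7x + 11)).
For x > 0 we have 7x + 11 > 7x, so |(-7x + 10)/(7x + 11) + 1| = 147/(7(7x + 11)) < 147/(7·7x) = 3/x.
Thus |(-7x + 10)/(7x + 11) + 1| < ϵ whenever x > 3/ϵ.
Take M = 3/ϵ. If x > M then |(-7x + 10)/(7x + 11) + 1| < 3/x < ϵ.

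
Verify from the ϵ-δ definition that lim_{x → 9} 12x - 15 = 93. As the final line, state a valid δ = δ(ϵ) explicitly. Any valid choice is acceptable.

δ = ϵ/12

Let ϵ > 0. We need δ > 0 so that 0 < |x − 9| < δ implies |(12x - 15) − 93| < ϵ.
Since (12x - 15) − 93 = 12(x − 9), we have |(12x - 15) − 93| = 12|x − 9|.
So 12|x − 9| < ϵ exactly when |x − 9| < ϵ/12.
Choosing δ = ϵ/12 gives |(12x - 15) − 93| = 12|x − 9| < ϵ whenever |x − 9| < δ.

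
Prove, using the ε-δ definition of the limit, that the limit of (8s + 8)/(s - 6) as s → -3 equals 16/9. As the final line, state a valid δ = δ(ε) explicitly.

δ = min(9/2, (81/112)ε)

Let ε > 0. We want δ > 0 with 0 < |s + 3| < δ ⇒ |(8s + 8)/(s - 6) − (16/9)| < ε.
Combining over a common denominator, (8s + 8)/(s - 6) − (16/9) = [(8s + 8)·(-9) − (-16)·(s - 6)] / [(-9)·(s - 6)] = -56(s + 3) / ((-9)(s - 6)).
So |(8s + 8)/(s - 6) − (16/9)| = 56|s + 3| / (9·|s − 6|).
Restrict δ ≤ 9/2. Then |s + 3| < 9/2 gives |s − 6| = |(s + 3) + (-9)| ≥ 9 − 9/2 = 9/2.
Hence |(8s + 8)/(s - 6) − (16/9)| < 56|s + 3|/(9·(9/2)) = (112/81)|s + 3|, which is < ε once |s + 3| < (81/112)ε.
Take δ = min(9/2, (81/112)ε). Then 0 < |s + 3| < δ forces both bounds, so |(8s + 8)/(s - 6) − (16/9)| < ε.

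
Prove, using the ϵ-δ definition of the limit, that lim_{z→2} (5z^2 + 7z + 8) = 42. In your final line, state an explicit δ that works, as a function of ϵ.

Let ϵ > 0. We want δ > 0 such that 0 < |z − 2| < δ implies |(5z^2 + 7z + 8) − 42| < ϵ.
(5z^2 + 7z + 8) − 42 = 5z^2 + 7z - 34 = (z − 2)(5z + 17).
So |(5z^2 + 7z + 8) − 42| = |z − 2|·|5z + 17|.
Require δ ≤ 1. Then |z − 2| < 1 gives |z| < 3, and by the triangle inequality |5z + 17| ≤ 5·3 + 17 = 32.
Hence |(5z^2 + 7z + 8) − 42| ≤ 32|z − 2| < ϵ provided |z − 2| < ϵ/32.
Choosing δ = min(1, ϵ/32) ensures both conditions, hence |(5z^2 + 7z + 8) − 42| < ϵ.

δ = min(1, ϵ/32)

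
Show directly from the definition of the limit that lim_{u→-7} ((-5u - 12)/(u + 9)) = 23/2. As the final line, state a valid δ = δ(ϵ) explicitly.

Let ϵ > 0 be given. We want δ > 0 with 0 < |u + 7| < δ ⇒ |(-5u - 12)/(u + 9) − (23/2)| < ϵ.
Combining over a common denominator, (-5u - 12)/(u + 9) − (23/2) = [(-5u - 12)·2 − 23·(u + 9)] / [2·(u + 9)] = -33(u + 7) / (2(u + 9)).
So |(-5u - 12)/(u + 9) − (23/2)| = 33|u + 7| / (2·|u + 9|).
Restrict δ ≤ 1. Then |u + 7| < 1 gives |u + 9| = |(u + 7) + 2| ≥ 2 − 1 = 1.
Hence |(-5u - 12)/(u + 9) − (23/2)| < 33|u + 7|/(2·1) = (33/2)|u + 7|, which is < ϵ once |u + 7| < (2/33)ϵ.
Take δ = min(1, (2/33)ϵ). Then 0 < |u + 7| < δ forces both bounds, so |(-5u - 12)/(u + 9) − (23/2)| < ϵ.

δ = min(1, (2/33)ϵ)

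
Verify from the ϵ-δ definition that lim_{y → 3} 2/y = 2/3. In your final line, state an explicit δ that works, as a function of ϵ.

Fix ϵ > 0. We seek δ > 0 such that 0 < |y − 3| < δ implies |2/y − (2/3)| < ϵ.
|2/y − (2/3)| = 2·|3 − y|/(3·|y|) = 2|y − 3|/(3|y|).
Restrict δ ≤ 3/2. Then |y − 3| < 3/2 gives |y| > 3/2, so 3|y| > 9/2.
Then |2/y − (2/3)| < 2|y − 3|/(9/2), which is < ϵ when |y − 3| < (9/4)ϵ.
Take δ = min(3/2, (9/4)ϵ). Then 0 < |y − 3| < δ gives both |y − 3| < 3/2 and |y − 3| < (9/4)ϵ, so |2/y − (2/3)| < ϵ.

δ = min(3/2, (9/4)ϵ)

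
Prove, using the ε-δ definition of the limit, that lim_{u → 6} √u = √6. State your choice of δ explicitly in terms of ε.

Let ε > 0. We want δ > 0 such that 0 < |u − 6| < δ implies |√u − √6| < ε.
Multiplying by the conjugate, |√u − √6| = |u − 6|/(√u + √6).
Restrict δ ≤ 6 so that |u − 6| < 6 forces u > 0, and then √u + √6 > √6.
Hence |√u − √6| < |u − 6|/√6, which is < ε once |u − 6| < √6·ε.
Take δ = min(6, √6·ε). If 0 < |u − 6| < δ then u > 0 and |√u − √6| < |u − 6|/√6 < ε.

δ = min(6, √6·ε)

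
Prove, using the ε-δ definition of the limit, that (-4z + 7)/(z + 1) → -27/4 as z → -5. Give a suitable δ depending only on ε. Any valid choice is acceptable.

Suppose ε > 0. We want δ > 0 with 0 < |z + 5| < δ ⇒ |(-4z + 7)/(z + 1) + 27/4| < ε.
Combining over a common denominator, (-4z + 7)/(z + 1) + 27/4 = [(-4z + 7)·(-4) − 27·(z + 1)] / [(-4)·(z + 1)] = -11(z + 5) / ((-4)(z + 1)).
So |(-4z + 7)/(z + 1) + 27/4| = 11|z + 5| / (4·|z + 1|).
Restrict δ ≤ 2. Then |z + 5| < 2 gives |z + 1| = |(z + 5) + (-4)| ≥ 4 − 2 = 2.
Hence |(-4z + 7)/(z + 1) + 27/4| < 11|z + 5|/(4·2) = (11/8)|z + 5|, which is < ε once |z + 5| < (8/11)ε.
Take δ = min(2, (8/11)ε). Then 0 < |z + 5| < δ forces both bounds, so |(-4z + 7)/(z + 1) + 27/4| < ε.

δ = min(2, (8/11)ε)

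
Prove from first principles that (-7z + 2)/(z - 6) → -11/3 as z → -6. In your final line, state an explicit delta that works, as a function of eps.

Let eps > 0. We want delta > 0 with 0 < |z + 6| < delta ⇒ |(-7z + 2)/(z - 6) + 11/3| < eps.
Combining over a common denominator, (-7z + 2)/(z - 6) + 11/3 = [(-7z + 2)·(-12) − 44·(z - 6)] / [(-12)·(z - 6)] = 40(z + 6) / ((-12)(z - 6)).
So |(-7z + 2)/(z - 6) + 11/3| = 40|z + 6| / (12·|z − 6|).
Restrict delta ≤ 6. Then |z + 6| < 6 gives |z − 6| = |(z + 6) + (-12)| ≥ 12 − 6 = 6.
Hence |(-7z + 2)/(z - 6) + 11/3| < 40|z + 6|/(12·6) = (5/9)|z + 6|, which is < eps once |z + 6| < (9/5)eps.
Take delta = min(6, (9/5)eps). Then 0 < |z + 6| < delta forces both bounds, so |(-7z + 2)/(z - 6) + 11/3| < eps.

delta = min(6, (9/5)eps)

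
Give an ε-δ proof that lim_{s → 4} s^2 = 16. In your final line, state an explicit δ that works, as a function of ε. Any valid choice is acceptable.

Fix ε > 0. We seek δ > 0 with 0 < |s − 4| < δ ⇒ |s^2 − 16| < ε.
Factor: s^2 − 16 = (s − 4)(s + 4), so |s^2 − 16| = |s − 4|·|s + 4|.
Restrict δ ≤ 2. Then |s − 4| < 2 gives |s| < 6, so by the triangle inequality |s + 4| ≤ 6 + 4 = 10.
Hence |s^2 − 16| ≤ 10|s − 4|, which is < ε once |s − 4| < ε/10.
Take δ = min(2, ε/10). If 0 < |s − 4| < δ then both bounds hold and |s^2 − 16| ≤ 10|s − 4| < 10·(ε/10) = ε.

δ = min(2, ε/10)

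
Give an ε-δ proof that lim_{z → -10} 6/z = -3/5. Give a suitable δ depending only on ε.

δ = min(5, (25/3)ε)

Let ε > 0. We seek δ > 0 such that 0 < |z + 10| < δ implies |6/z + 3/5| < ε.
|6/z + 3/5| = 6·|-10 − z|/(10·|z|) = 6|z + 10|/(10|z|).
Restrict δ ≤ 5. Then |z + 10| < 5 gives |z| > 5, so 10|z| > 50.
Then |6/z + 3/5| < 6|z + 10|/50, which is < ε when |z + 10| < (25/3)ε.
Take δ = min(5, (25/3)ε). Then 0 < |z + 10| < δ gives both |z + 10| < 5 and |z + 10| < (25/3)ε, so |6/z + 3/5| < ε.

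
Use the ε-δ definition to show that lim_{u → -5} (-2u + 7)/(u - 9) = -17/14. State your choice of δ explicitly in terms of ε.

Let ε > 0. We want δ > 0 with 0 < |u + 5| < δ ⇒ |(-2u + 7)/(u - 9) + 17/14| < ε.
Combining over a common denominator, (-2u + 7)/(u - 9) + 17/14 = [(-2u + 7)·(-14) − 17·(u - 9)] / [(-14)·(u - 9)] = 11(u + 5) / ((-14)(u - 9)).
So |(-2u + 7)/(u - 9) + 17/14| = 11|u + 5| / (14·|u − 9|).
Restrict δ ≤ 7. Then |u + 5| < 7 gives |u − 9| = |(u + 5) + (-14)| ≥ 14 − 7 = 7.
Hence |(-2u + 7)/(u - 9) + 17/14| < 11|u + 5|/(14·7) = (11/98)|u + 5|, which is < ε once |u + 5| < (98/11)ε.
Take δ = min(7, (98/11)ε). Then 0 < |u + 5| < δ forces both bounds, so |(-2u + 7)/(u - 9) + 17/14| < ε.

δ = min(7, (98/11)ε)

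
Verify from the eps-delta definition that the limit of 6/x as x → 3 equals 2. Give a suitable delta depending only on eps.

Fix eps > 0. We seek delta > 0 such that 0 < |x − 3| < delta implies |6/x − 2| < eps.
|6/x − 2| = 6·|3 − x|/(3·|x|) = 6|x − 3|/(3|x|).
Require delta ≤ 3/2 so that |x| > 3 − 3/2 = 3/2, hence 3|x| > 9/2.
Then |6/x − 2| < 6|x − 3|/(9/2), which is < eps when |x − 3| < (3/4)eps.
Take delta = min(3/2, (3/4)eps). Then 0 < |x − 3| < delta gives both |x − 3| < 3/2 and |x − 3| < (3/4)eps, so |6/x − 2| < eps.

delta = min(3/2, (3/4)eps)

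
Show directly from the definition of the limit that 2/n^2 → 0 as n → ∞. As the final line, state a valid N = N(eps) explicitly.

Let eps > 0 be given. For n ≥ 1, |2/n^2 − 0| = 2/n^2.
2/n^2 < eps ⇔ n^2 > 2/eps ⇔ n > (2/eps)^{1/2}.
Take N = (2/eps)^{1/2}. Then n > N implies 2/n^2 < eps.

N = (2/eps)^{1/2}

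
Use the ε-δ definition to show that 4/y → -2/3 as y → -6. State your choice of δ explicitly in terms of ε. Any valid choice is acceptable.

δ = min(3, (9/2)ε)

Fix ε > 0. We seek δ > 0 such that 0 < |y + 6| < δ implies |4/y + 2/3| < ε.
|4/y + 2/3| = 4·|-6 − y|/(6·|y|) = 4|y + 6|/(6|y|).
Require δ ≤ 3 so that |y| > 6 − 3 = 3, hence 6|y| > 18.
Then |4/y + 2/3| < 4|y + 6|/18, which is < ε when |y + 6| < (9/2)ε.
Take δ = min(3, (9/2)ε). Then 0 < |y + 6| < δ gives both |y + 6| < 3 and |y + 6| < (9/2)ε, so |4/y + 2/3| < ε.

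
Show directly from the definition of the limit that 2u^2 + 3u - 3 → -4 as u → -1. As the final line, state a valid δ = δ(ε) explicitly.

Suppose ε > 0. We want δ > 0 such that 0 < |u + 1| < δ implies |(2u^2 + 3u - 3) + 4| < ε.
(2u^2 + 3u - 3) + 4 = 2u^2 + 3u + 1 = (u + 1)(2u + 1).
So |(2u^2 + 3u - 3) + 4| = |u + 1|·|2u + 1|.
Require δ ≤ 2. Then |u + 1| < 2 gives |u| < 3, and by the triangle inequality |2u + 1| ≤ 2·3 + 1 = 7.
Hence |(2u^2 + 3u - 3) + 4| ≤ 7|u + 1| < ε provided |u + 1| < ε/7.
Take δ = min(2, ε/7). Then 0 < |u + 1| < δ gives both |u + 1| < 2 and |u + 1| < ε/7, so |(2u^2 + 3u - 3) + 4| < ε.

δ = min(2, ε/7)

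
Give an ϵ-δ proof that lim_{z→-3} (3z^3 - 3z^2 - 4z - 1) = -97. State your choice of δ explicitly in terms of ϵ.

δ = min(1, ϵ/128)

Let ϵ > 0. We want δ > 0 such that 0 < |z + 3| < δ implies |(3z^3 - 3z^2 - 4z - 1) + 97| < ϵ.
(3z^3 - 3z^2 - 4z - 1) + 97 = 3z^3 - 3z^2 - 4z + 96 = (z + 3)(3z^2 - 12z + 32).
So |(3z^3 - 3z^2 - 4z - 1) + 97| = |z + 3|·|3z^2 - 12z + 32|.
Require δ ≤ 1. Then |z + 3| < 1 gives |z| < 4, and by the triangle inequality |3z^2 - 12z + 32| ≤ 3·4^2 + 12·4 + 32 = 128.
Hence |(3z^3 - 3z^2 - 4z - 1) + 97| ≤ 128|z + 3| < ϵ provided |z + 3| < ϵ/128.
Choosing δ = min(1, ϵ/128) ensures both conditions, hence |(3z^3 - 3z^2 - 4z - 1) + 97| < ϵ.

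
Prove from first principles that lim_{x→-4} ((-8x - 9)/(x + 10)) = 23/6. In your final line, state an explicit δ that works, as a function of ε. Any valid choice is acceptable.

Let ε > 0. We want δ > 0 with 0 < |x + 4| < δ ⇒ |(-8x - 9)/(x + 10) − (23/6)| < ε.
Combining over a common denominator, (-8x - 9)/(x + 10) − (23/6) = [(-8x - 9)·6 − 23·(x + 10)] / [6·(x + 10)] = -71(x + 4) / (6(x + 10)).
So |(-8x - 9)/(x + 10) − (23/6)| = 71|x + 4| / (6·|x + 10|).
Require δ ≤ 3, so |x + 10| ≥ |6| − |x + 4| > 6 − 3 = 3.
Hence |(-8x - 9)/(x + 10) − (23/6)| < 71|x + 4|/(6·3) = (71/18)|x + 4|, which is < ε once |x + 4| < (18/71)ε.
Take δ = min(3, (18/71)ε). Then 0 < |x + 4| < δ forces both bounds, so |(-8x - 9)/(x + 10) − (23/6)| < ε.

δ = min(3, (18/71)ε)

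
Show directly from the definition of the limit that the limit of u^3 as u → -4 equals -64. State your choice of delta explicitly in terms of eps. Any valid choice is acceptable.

Let eps > 0. We seek delta > 0 with 0 < |u + 4| < delta ⇒ |u^3 + 64| < eps.
Factor: u^3 + 64 = (u + 4)(u^2 - 4u + 16), so |u^3 + 64| = |u + 4|·|u^2 - 4u + 16|.
Impose delta ≤ 1 so that |u| < 5; then |u^2 - 4u + 16| ≤ 61.
Hence |u^3 + 64| ≤ 61|u + 4|, which is < eps once |u + 4| < eps/61.
Take delta = min(1, eps/61). If 0 < |u + 4| < delta then both bounds hold and |u^3 + 64| ≤ 61|u + 4| < 61·(eps/61) = eps.

delta = min(1, eps/61)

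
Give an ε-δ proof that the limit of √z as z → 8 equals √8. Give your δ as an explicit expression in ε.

Suppose ε > 0. We want δ > 0 such that 0 < |z − 8| < δ implies |√z − √8| < ε.
Rationalise: √z − √8 = (z − 8)/(√z + √8), so |√z − √8| = |z − 8|/(√z + √8).
Restrict δ ≤ 8 so that |z − 8| < 8 forces z > 0, and then √z + √8 > √8.
Hence |√z − √8| < |z − 8|/√8, which is < ε once |z − 8| < √8·ε.
Take δ = min(8, √8·ε). If 0 < |z − 8| < δ then z > 0 and |√z − √8| < |z − 8|/√8 < ε.

δ = min(8, √8·ε)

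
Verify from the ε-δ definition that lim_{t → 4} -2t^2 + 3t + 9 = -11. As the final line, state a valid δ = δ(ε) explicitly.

δ = min(1, ε/15)

Let ε > 0. We want δ > 0 such that 0 < |t − 4| < δ implies |(-2t^2 + 3t + 9) + 11| < ε.
(-2t^2 + 3t + 9) + 11 = -2t^2 + 3t + 20 = (t − 4)(-2t - 5).
So |(-2t^2 + 3t + 9) + 11| = |t − 4|·|-2t - 5|.
Require δ ≤ 1. Then |t − 4| < 1 gives |t| < 5, and by the triangle inequality |-2t - 5| ≤ 2·5 + 5 = 15.
Hence |(-2t^2 + 3t + 9) + 11| ≤ 15|t − 4| < ε provided |t − 4| < ε/15.
Take δ = min(1, ε/15). Then 0 < |t − 4| < δ gives both |t − 4| < 1 and |t − 4| < ε/15, so |(-2t^2 + 3t + 9) + 11| < ε.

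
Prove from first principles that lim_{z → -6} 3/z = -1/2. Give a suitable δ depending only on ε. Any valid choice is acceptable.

δ = min(3, 6ε)

Let ε > 0. We seek δ > 0 such that 0 < |z + 6| < δ implies |3/z + 1/2| < ε.
|3/z + 1/2| = 3·|-6 − z|/(6·|z|) = 3|z + 6|/(6|z|).
Restrict δ ≤ 3. Then |z + 6| < 3 gives |z| > 3, so 6|z| > 18.
Then |3/z + 1/2| < 3|z + 6|/18, which is < ε when |z + 6| < 6ε.
Take δ = min(3, 6ε). Then 0 < |z + 6| < δ gives both |z + 6| < 3 and |z + 6| < 6ε, so |3/z + 1/2| < ε.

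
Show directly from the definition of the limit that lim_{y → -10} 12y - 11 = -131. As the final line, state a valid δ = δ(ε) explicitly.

δ = ε/12

Let ε > 0 be given. We need δ > 0 so that 0 < |y + 10| < δ implies |(12y - 11) + 131| < ε.
Since (12y - 11) + 131 = 12(y + 10), we have |(12y - 11) + 131| = 12|y + 10|.
Thus it suffices that |y + 10| < ε/12.
Take δ = ε/12. If 0 < |y + 10| < δ then |(12y - 11) + 131| = 12|y + 10| < 12·(ε/12) = ε.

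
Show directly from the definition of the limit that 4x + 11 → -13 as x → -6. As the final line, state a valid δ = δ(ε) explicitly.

Suppose ε > 0. We need δ > 0 so that 0 < |x + 6| < δ implies |(4x + 11) + 13| < ε.
Since (4x + 11) + 13 = 4(x + 6), we have |(4x + 11) + 13| = 4|x + 6|.
Thus it suffices that |x + 6| < ε/4.
Take δ = ε/4. If 0 < |x + 6| < δ then |(4x + 11) + 13| = 4|x + 6| < 4·(ε/4) = ε.

δ = ε/4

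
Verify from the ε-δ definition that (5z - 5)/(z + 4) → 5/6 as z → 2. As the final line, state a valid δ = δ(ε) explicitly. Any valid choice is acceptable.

δ = min(3, (18/25)ε)

Suppose ε > 0. We want δ > 0 with 0 < |z − 2| < δ ⇒ |(5z - 5)/(z + 4) − (5/6)| < ε.
Combining over a common denominator, (5z - 5)/(z + 4) − (5/6) = [(5z - 5)·6 − 5·(z + 4)] / [6·(z + 4)] = 25(z − 2) / (6(z + 4)).
So |(5z - 5)/(z + 4) − (5/6)| = 25|z − 2| / (6·|z + 4|).
Restrict δ ≤ 3. Then |z − 2| < 3 gives |z + 4| = |(z − 2) + 6| ≥ 6 − 3 = 3.
Hence |(5z - 5)/(z + 4) − (5/6)| < 25|z − 2|/(6·3) = (25/18)|z − 2|, which is < ε once |z − 2| < (18/25)ε.
Take δ = min(3, (18/25)ε). Then 0 < |z − 2| < δ forces both bounds, so |(5z - 5)/(z + 4) − (5/6)| < ε.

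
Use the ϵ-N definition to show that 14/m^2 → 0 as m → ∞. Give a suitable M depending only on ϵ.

Suppose ϵ > 0. For m ≥ 1, |14/m^2 − 0| = 14/m^2.
14/m^2 < ϵ ⇔ m^2 > 14/ϵ ⇔ m > (14/ϵ)^{1/2}.
Take M = (14/ϵ)^{1/2}. Then m > M implies 14/m^2 < ϵ.

M = (14/ϵ)^{1/2}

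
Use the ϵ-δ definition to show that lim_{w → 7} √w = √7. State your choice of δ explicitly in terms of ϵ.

Let ϵ > 0 be given. We want δ > 0 such that 0 < |w − 7| < δ implies |√w − √7| < ϵ.
Multiplying by the conjugate, |√w − √7| = |w − 7|/(√w + √7).
Restrict δ ≤ 7 so that |w − 7| < 7 forces w > 0, and then √w + √7 > √7.
Hence |√w − √7| < |w − 7|/√7, which is < ϵ once |w − 7| < √7·ϵ.
Take δ = min(7, √7·ϵ). If 0 < |w − 7| < δ then w > 0 and |√w − √7| < |w − 7|/√7 < ϵ.

δ = min(7, √7·ϵ)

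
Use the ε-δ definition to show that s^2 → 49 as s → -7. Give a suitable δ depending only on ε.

δ = min(2, ε/16)

Let ε > 0 be given. We seek δ > 0 with 0 < |s + 7| < δ ⇒ |s^2 − 49| < ε.
Factor: s^2 − 49 = (s + 7)(s - 7), so |s^2 − 49| = |s + 7|·|s - 7|.
Impose δ ≤ 2 so that |s| < 9; then |s - 7| ≤ 16.
Hence |s^2 − 49| ≤ 16|s + 7|, which is < ε once |s + 7| < ε/16.
Take δ = min(2, ε/16). If 0 < |s + 7| < δ then both bounds hold and |s^2 − 49| ≤ 16|s + 7| < 16·(ε/16) = ε.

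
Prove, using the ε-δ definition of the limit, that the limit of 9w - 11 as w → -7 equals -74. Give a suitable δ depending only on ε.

Fix ε > 0. We need δ > 0 so that 0 < |w + 7| < δ implies |(9w - 11) + 74| < ε.
|(9w - 11) + 74| = |9w + 63| = 9|w + 7|.
Thus it suffices that |w + 7| < ε/9.
Choosing δ = ε/9 gives |(9w - 11) + 74| = 9|w + 7| < ε whenever |w + 7| < δ.

δ = ε/9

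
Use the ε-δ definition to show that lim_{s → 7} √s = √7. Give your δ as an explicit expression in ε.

δ = min(7, √7·ε)

Let ε > 0 be given. We want δ > 0 such that 0 < |s − 7| < δ implies |√s − √7| < ε.
Rationalise: √s − √7 = (s − 7)/(√s + √7), so |√s − √7| = |s − 7|/(√s + √7).
Restrict δ ≤ 7 so that |s − 7| < 7 forces s > 0, and then √s + √7 > √7.
Hence |√s − √7| < |s − 7|/√7, which is < ε once |s − 7| < √7·ε.
Take δ = min(7, √7·ε). If 0 < |s − 7| < δ then s > 0 and |√s − √7| < |s − 7|/√7 < ε.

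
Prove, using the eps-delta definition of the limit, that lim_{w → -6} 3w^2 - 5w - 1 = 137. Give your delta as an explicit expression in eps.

Suppose eps > 0. We want delta > 0 such that 0 < |w + 6| < delta implies |(3w^2 - 5w - 1) − 137| < eps.
(3w^2 - 5w - 1) − 137 = 3w^2 - 5w - 138 = (w + 6)(3w - 23).
So |(3w^2 - 5w - 1) − 137| = |w + 6|·|3w - 23|.
Require delta ≤ 2. Then |w + 6| < 2 gives |w| < 8, and by the triangle inequality |3w - 23| ≤ 3·8 + 23 = 47.
Hence |(3w^2 - 5w - 1) − 137| ≤ 47|w + 6| < eps provided |w + 6| < eps/47.
Choosing delta = min(2, eps/47) ensures both conditions, hence |(3w^2 - 5w - 1) − 137| < eps.

delta = min(2, eps/47)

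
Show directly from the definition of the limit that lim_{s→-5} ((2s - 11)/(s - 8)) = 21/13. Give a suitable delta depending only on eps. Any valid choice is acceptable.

delta = min(13/2, (169/10)eps)

Fix eps > 0. We want delta > 0 with 0 < |s + 5| < delta ⇒ |(2s - 11)/(s - 8) − (21/13)| < eps.
Combining over a common denominator, (2s - 11)/(s - 8) − (21/13) = [(2s - 11)·(-13) − (-21)·(s - 8)] / [(-13)·(s - 8)] = -5(s + 5) / ((-13)(s - 8)).
So |(2s - 11)/(s - 8) − (21/13)| = 5|s + 5| / (13·|s − 8|).
Restrict delta ≤ 13/2. Then |s + 5| < 13/2 gives |s − 8| = |(s + 5) + (-13)| ≥ 13 − 13/2 = 13/2.
Hence |(2s - 11)/(s - 8) − (21/13)| < 5|s + 5|/(13·(13/2)) = (10/169)|s + 5|, which is < eps once |s + 5| < (169/10)eps.
Take delta = min(13/2, (169/10)eps). Then 0 < |s + 5| < delta forces both bounds, so |(2s - 11)/(s - 8) − (21/13)| < eps.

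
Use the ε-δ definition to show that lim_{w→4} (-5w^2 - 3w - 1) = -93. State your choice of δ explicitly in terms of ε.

δ = min(1, ε/48)

Suppose ε > 0. We want δ > 0 such that 0 < |w − 4| < δ implies |(-5w^2 - 3w - 1) + 93| < ε.
(-5w^2 - 3w - 1) + 93 = -5w^2 - 3w + 92 = (w − 4)(-5w - 23).
So |(-5w^2 - 3w - 1) + 93| = |w − 4|·|-5w - 23|.
Assume first that |w − 4| < 1, so |w| < 5. Then |-5w - 23| ≤ 5·5 + 23 = 48.
Hence |(-5w^2 - 3w - 1) + 93| ≤ 48|w − 4| < ε provided |w − 4| < ε/48.
Take δ = min(1, ε/48). Then 0 < |w − 4| < δ gives both |w − 4| < 1 and |w − 4| < ε/48, so |(-5w^2 - 3w - 1) + 93| < ε.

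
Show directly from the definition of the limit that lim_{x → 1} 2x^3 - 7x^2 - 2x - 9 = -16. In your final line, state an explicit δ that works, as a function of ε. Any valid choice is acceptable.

Let ε > 0. We want δ > 0 such that 0 < |x − 1| < δ implies |(2x^3 - 7x^2 - 2x - 9) + 16| < ε.
(2x^3 - 7x^2 - 2x - 9) + 16 = 2x^3 - 7x^2 - 2x + 7 = (x − 1)(2x^2 - 5x - 7).
So |(2x^3 - 7x^2 - 2x - 9) + 16| = |x − 1|·|2x^2 - 5x - 7|.
Assume first that |x − 1| < 1, so |x| < 2. Then |2x^2 - 5x - 7| ≤ 2·2^2 + 5·2 + 7 = 25.
Hence |(2x^3 - 7x^2 - 2x - 9) + 16| ≤ 25|x − 1| < ε provided |x − 1| < ε/25.
Choosing δ = min(1, ε/25) ensures both conditions, hence |(2x^3 - 7x^2 - 2x - 9) + 16| < ε.

δ = min(1, ε/25)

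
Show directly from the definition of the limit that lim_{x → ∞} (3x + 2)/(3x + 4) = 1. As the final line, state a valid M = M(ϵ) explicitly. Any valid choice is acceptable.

Suppose ϵ > 0. We seek M > 0 such that x > M implies |(3x + 2)/(3x + 4) − 1| < ϵ.
(3x + 2)/(3x + 4) − 1 = (3(3x + 2) − 3(3x + 4)) / (3(3x + 4)) = -6/(3(3x + 4)).
For x > 0 we have 3x + 4 > 3x, so |(3x + 2)/(3x + 4) − 1| = 6/(3(3x + 4)) < 6/(3·3x) = (2/3)/x.
Thus |(3x + 2)/(3x + 4) − 1| < ϵ whenever x > (2/3)/ϵ.
Take M = (2/3)/ϵ. If x > M then |(3x + 2)/(3x + 4) − 1| < (2/3)/x < ϵ.

M = (2/3)/ϵ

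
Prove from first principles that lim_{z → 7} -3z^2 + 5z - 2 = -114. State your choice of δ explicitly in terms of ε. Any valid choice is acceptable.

δ = min(1, ε/40)

Let ε > 0 be given. We want δ > 0 such that 0 < |z − 7| < δ implies |(-3z^2 + 5z - 2) + 114| < ε.
(-3z^2 + 5z - 2) + 114 = -3z^2 + 5z + 112 = (z − 7)(-3z - 16).
So |(-3z^2 + 5z - 2) + 114| = |z − 7|·|-3z - 16|.
Assume first that |z − 7| < 1, so |z| < 8. Then |-3z - 16| ≤ 3·8 + 16 = 40.
Hence |(-3z^2 + 5z - 2) + 114| ≤ 40|z − 7| < ε provided |z − 7| < ε/40.
Take δ = min(1, ε/40). Then 0 < |z − 7| < δ gives both |z − 7| < 1 and |z − 7| < ε/40, so |(-3z^2 + 5z - 2) + 114| < ε.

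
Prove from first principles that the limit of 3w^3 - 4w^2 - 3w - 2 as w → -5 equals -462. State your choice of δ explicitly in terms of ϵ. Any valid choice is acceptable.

Let ϵ > 0 be given. We want δ > 0 such that 0 < |w + 5| < δ implies |(3w^3 - 4w^2 - 3w - 2) + 462| < ϵ.
(3w^3 - 4w^2 - 3w - 2) + 462 = 3w^3 - 4w^2 - 3w + 460 = (w + 5)(3w^2 - 19w + 92).
So |(3w^3 - 4w^2 - 3w - 2) + 462| = |w + 5|·|3w^2 - 19w + 92|.
Require δ ≤ 1. Then |w + 5| < 1 gives |w| < 6, and by the triangle inequality |3w^2 - 19w + 92| ≤ 3·6^2 + 19·6 + 92 = 314.
Hence |(3w^3 - 4w^2 - 3w - 2) + 462| ≤ 314|w + 5| < ϵ provided |w + 5| < ϵ/314.
Take δ = min(1, ϵ/314). Then 0 < |w + 5| < δ gives both |w + 5| < 1 and |w + 5| < ϵ/314, so |(3w^3 - 4w^2 - 3w - 2) + 462| < ϵ.

δ = min(1, ϵ/314)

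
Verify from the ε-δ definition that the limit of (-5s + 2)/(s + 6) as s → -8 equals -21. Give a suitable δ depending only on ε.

δ = min(1, (1/16)ε)

Fix ε > 0. We want δ > 0 with 0 < |s + 8| < δ ⇒ |(-5s + 2)/(s + 6) + 21| < ε.
Combining over a common denominator, (-5s + 2)/(s + 6) + 21 = [(-5s + 2)·(-2) − 42·(s + 6)] / [(-2)·(s + 6)] = -32(s + 8) / ((-2)(s + 6)).
So |(-5s + 2)/(s + 6) + 21| = 32|s + 8| / (2·|s + 6|).
Require δ ≤ 1, so |s + 6| ≥ |-2| − |s + 8| > 2 − 1 = 1.
Hence |(-5s + 2)/(s + 6) + 21| < 32|s + 8|/(2·1) = 16|s + 8|, which is < ε once |s + 8| < (1/16)ε.
Take δ = min(1, (1/16)ε). Then 0 < |s + 8| < δ forces both bounds, so |(-5s + 2)/(s + 6) + 21| < ε.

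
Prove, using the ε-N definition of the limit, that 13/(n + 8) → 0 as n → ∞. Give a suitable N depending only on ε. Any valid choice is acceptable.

N = 13/ε

Fix ε > 0. For n ≥ 1, |13/(n + 8) − 0| = 13/(n + 8) ≤ 13/n.
We need 13/n < ε, i.e. n > 13/ε.
Take N = 13/ε. If n > N then |13/(n + 8)| ≤ 13/n < ε.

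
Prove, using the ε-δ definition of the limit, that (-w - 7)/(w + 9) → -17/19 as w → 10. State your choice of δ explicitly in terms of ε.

Suppose ε > 0. We want δ > 0 with 0 < |w − 10| < δ ⇒ |(-w - 7)/(w + 9) + 17/19| < ε.
Combining over a common denominator, (-w - 7)/(w + 9) + 17/19 = [(-w - 7)·19 − (-17)·(w + 9)] / [19·(w + 9)] = -2(w − 10) / (19(w + 9)).
So |(-w - 7)/(w + 9) + 17/19| = 2|w − 10| / (19·|w + 9|).
Restrict δ ≤ 19/2. Then |w − 10| < 19/2 gives |w + 9| = |(w − 10) + 19| ≥ 19 − 19/2 = 19/2.
Hence |(-w - 7)/(w + 9) + 17/19| < 2|w − 10|/(19·(19/2)) = (4/361)|w − 10|, which is < ε once |w − 10| < (361/4)ε.
Take δ = min(19/2, (361/4)ε). Then 0 < |w − 10| < δ forces both bounds, so |(-w - 7)/(w + 9) + 17/19| < ε.

δ = min(19/2, (361/4)ε)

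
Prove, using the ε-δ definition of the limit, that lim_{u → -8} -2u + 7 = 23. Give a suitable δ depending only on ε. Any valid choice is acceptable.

Fix ε > 0. We need δ > 0 so that 0 < |u + 8| < δ implies |(-2u + 7) − 23| < ε.
Since (-2u + 7) − 23 = -2(u + 8), we have |(-2u + 7) − 23| = 2|u + 8|.
Thus it suffices that |u + 8| < ε/2.
Choosing δ = ε/2 gives |(-2u + 7) − 23| = 2|u + 8| < ε whenever |u + 8| < δ.

δ = ε/2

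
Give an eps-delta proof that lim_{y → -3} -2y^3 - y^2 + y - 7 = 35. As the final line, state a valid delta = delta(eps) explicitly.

delta = min(2, eps/89)

Fix eps > 0. We want delta > 0 such that 0 < |y + 3| < delta implies |(-2y^3 - y^2 + y - 7) − 35| < eps.
(-2y^3 - y^2 + y - 7) − 35 = -2y^3 - y^2 + y - 42 = (y + 3)(-2y^2 + 5y - 14).
So |(-2y^3 - y^2 + y - 7) − 35| = |y + 3|·|-2y^2 + 5y - 14|.
Assume first that |y + 3| < 2, so |y| < 5. Then |-2y^2 + 5y - 14| ≤ 2·5^2 + 5·5 + 14 = 89.
Hence |(-2y^3 - y^2 + y - 7) − 35| ≤ 89|y + 3| < eps provided |y + 3| < eps/89.
Take delta = min(2, eps/89). Then 0 < |y + 3| < delta gives both |y + 3| < 2 and |y + 3| < eps/89, so |(-2y^3 - y^2 + y - 7) − 35| < eps.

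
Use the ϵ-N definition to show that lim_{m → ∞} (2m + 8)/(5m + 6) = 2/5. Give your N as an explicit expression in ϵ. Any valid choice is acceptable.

N = (28/25)/ϵ

Let ϵ > 0. For m ≥ 1, |(2m + 8)/(5m + 6) − (2/5)| = |28|/(5(5m + 6)) = 28/(5(5m + 6)).
Since 5m + 6 ≥ 5m for m ≥ 1, this is ≤ 28/(5·5m) = (28/25)/m.
So |(2m + 8)/(5m + 6) − (2/5)| < ϵ whenever m > (28/25)/ϵ.
Take N = (28/25)/ϵ. If m > N then |(2m + 8)/(5m + 6) − (2/5)| ≤ (28/25)/m < ϵ.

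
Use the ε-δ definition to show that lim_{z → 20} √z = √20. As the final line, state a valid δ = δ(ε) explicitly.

δ = min(20, √20·ε)

Fix ε > 0. We want δ > 0 such that 0 < |z − 20| < δ implies |√z − √20| < ε.
Rationalise: √z − √20 = (z − 20)/(√z + √20), so |√z − √20| = |z − 20|/(√z + √20).
Restrict δ ≤ 20 so that |z − 20| < 20 forces z > 0, and then √z + √20 > √20.
Hence |√z − √20| < |z − 20|/√20, which is < ε once |z − 20| < √20·ε.
Take δ = min(20, √20·ε). If 0 < |z − 20| < δ then z > 0 and |√z − √20| < |z − 20|/√20 < ε.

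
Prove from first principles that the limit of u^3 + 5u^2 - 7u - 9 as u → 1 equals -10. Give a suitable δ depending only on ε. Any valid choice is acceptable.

Let ε > 0. We want δ > 0 such that 0 < |u − 1| < δ implies |(u^3 + 5u^2 - 7u - 9) + 10| < ε.
(u^3 + 5u^2 - 7u - 9) + 10 = u^3 + 5u^2 - 7u + 1 = (u − 1)(u^2 + 6u - 1).
So |(u^3 + 5u^2 - 7u - 9) + 10| = |u − 1|·|u^2 + 6u - 1|.
Assume first that |u − 1| < 2, so |u| < 3. Then |u^2 + 6u - 1| ≤ 3^2 + 6·3 + 1 = 28.
Hence |(u^3 + 5u^2 - 7u - 9) + 10| ≤ 28|u − 1| < ε provided |u − 1| < ε/28.
Choosing δ = min(2, ε/28) ensures both conditions, hence |(u^3 + 5u^2 - 7u - 9) + 10| < ε.

δ = min(2, ε/28)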